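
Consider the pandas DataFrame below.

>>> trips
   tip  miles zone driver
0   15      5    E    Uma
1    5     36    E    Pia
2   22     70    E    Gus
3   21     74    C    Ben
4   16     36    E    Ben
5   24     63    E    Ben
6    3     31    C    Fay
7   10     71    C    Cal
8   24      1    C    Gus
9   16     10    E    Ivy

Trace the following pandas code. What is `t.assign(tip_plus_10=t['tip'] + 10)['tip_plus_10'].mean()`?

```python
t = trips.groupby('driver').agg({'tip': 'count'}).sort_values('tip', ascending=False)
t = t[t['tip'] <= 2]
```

11.1666666667

group by driver, count of tip:
        tip
driver     
Ben       3
Cal       1
Fay       1
Gus       2
Ivy       1
Pia       1
Uma       1
sort by tip descending:
        tip
driver     
Ben       3
Gus       2
Cal       1
Fay       1
Ivy       1
Pia       1
Uma       1
filter rows where tip <= 2:
        tip
driver     
Gus       2
Cal       1
Fay       1
Ivy       1
Pia       1
Uma       1
add column tip_plus_10 = t['tip'] + 10:
        tip  tip_plus_10
driver                  
Gus       2           12
Cal       1           11
Fay       1           11
Ivy       1           11
Pia       1           11
Uma       1           11
So mean() = 11.1666666667.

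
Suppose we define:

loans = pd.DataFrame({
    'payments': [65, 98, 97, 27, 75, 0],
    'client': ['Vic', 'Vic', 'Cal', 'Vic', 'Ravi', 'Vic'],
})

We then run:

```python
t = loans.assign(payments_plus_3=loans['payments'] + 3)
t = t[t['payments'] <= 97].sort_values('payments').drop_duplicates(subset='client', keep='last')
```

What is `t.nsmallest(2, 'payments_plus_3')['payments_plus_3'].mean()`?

add column payments_plus_3 = loans['payments'] + 3:
   payments client  payments_plus_3
0        65    Vic               68
1        98    Vic              101
2        97    Cal              100
3        27    Vic               30
4        75   Ravi               78
5         0    Vic                3
filter rows where payments <= 97:
   payments client  payments_plus_3
0        65    Vic               68
2        97    Cal              100
3        27    Vic               30
4        75   Ravi               78
5         0    Vic                3
sort by payments:
   payments client  payments_plus_3
5         0    Vic                3
3        27    Vic               30
0        65    Vic               68
4        75   Ravi               78
2        97    Cal              100
drop duplicate client (keep=last):
   payments client  payments_plus_3
0        65    Vic               68
4        75   Ravi               78
2        97    Cal              100
take 2 rows with smallest payments_plus_3:
   payments client  payments_plus_3
0        65    Vic               68
4        75   Ravi               78
mean of column 'payments_plus_3' → 73.0

73.0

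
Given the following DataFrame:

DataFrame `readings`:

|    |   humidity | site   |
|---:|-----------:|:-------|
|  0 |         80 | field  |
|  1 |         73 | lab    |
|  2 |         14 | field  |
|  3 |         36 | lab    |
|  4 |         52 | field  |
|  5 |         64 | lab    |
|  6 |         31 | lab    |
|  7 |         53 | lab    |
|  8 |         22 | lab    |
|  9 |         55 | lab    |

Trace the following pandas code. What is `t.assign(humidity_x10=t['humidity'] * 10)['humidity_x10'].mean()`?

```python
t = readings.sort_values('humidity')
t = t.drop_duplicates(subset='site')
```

180.0

sort by humidity:
   humidity   site
2        14  field
8        22    lab
6        31    lab
3        36    lab
4        52  field
7        53    lab
9        55    lab
5        64    lab
1        73    lab
0        80  field
drop duplicate site (keep=first):
   humidity   site
2        14  field
8        22    lab
add column humidity_x10 = t['humidity'] * 10:
   humidity   site  humidity_x10
2        14  field           140
8        22    lab           220
mean of column 'humidity_x10' → 180.0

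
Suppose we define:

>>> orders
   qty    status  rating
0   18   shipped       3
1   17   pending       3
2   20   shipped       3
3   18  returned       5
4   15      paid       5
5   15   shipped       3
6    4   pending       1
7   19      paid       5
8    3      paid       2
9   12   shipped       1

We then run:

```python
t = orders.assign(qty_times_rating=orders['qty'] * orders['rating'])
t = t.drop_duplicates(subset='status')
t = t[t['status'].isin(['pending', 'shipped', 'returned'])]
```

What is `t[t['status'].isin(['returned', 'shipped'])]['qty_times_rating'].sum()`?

144

add column qty_times_rating = orders['qty'] * orders['rating']:
   qty    status  rating  qty_times_rating
0   18   shipped       3                54
1   17   pending       3                51
2   20   shipped       3                60
3   18  returned       5                90
4   15      paid       5                75
5   15   shipped       3                45
6    4   pending       1                 4
7   19      paid       5                95
8    3      paid       2                 6
9   12   shipped       1                12
drop duplicate status (keep=first):
   qty    status  rating  qty_times_rating
0   18   shipped       3                54
1   17   pending       3                51
3   18  returned       5                90
4   15      paid       5                75
filter rows where status in ['pending', 'shipped', 'returned']:
   qty    status  rating  qty_times_rating
0   18   shipped       3                54
1   17   pending       3                51
3   18  returned       5                90
filter rows where status in ['returned', 'shipped']:
   qty    status  rating  qty_times_rating
0   18   shipped       3                54
3   18  returned       5                90
Hence 144.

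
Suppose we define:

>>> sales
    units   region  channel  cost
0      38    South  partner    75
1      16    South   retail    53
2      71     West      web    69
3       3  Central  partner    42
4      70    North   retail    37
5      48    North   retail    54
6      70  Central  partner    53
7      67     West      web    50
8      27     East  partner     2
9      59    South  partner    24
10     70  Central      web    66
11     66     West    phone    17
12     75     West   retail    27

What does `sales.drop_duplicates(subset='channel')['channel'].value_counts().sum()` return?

drop duplicate channel (keep=first):
    units region  channel  cost
0      38  South  partner    75
1      16  South   retail    53
2      71   West      web    69
11     66   West    phone    17
value_counts of channel:
channel
partner    1
retail     1
web        1
phone      1
Name: count, dtype: int64
sum of the resulting series → 4

4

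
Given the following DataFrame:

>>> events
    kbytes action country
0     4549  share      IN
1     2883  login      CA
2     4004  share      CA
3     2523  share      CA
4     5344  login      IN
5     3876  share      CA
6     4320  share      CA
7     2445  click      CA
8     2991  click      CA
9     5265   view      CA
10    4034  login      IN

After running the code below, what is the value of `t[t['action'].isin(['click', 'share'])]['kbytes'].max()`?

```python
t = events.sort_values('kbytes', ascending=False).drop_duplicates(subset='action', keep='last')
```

2523

sort by kbytes descending:
    kbytes action country
4     5344  login      IN
9     5265   view      CA
0     4549  share      IN
6     4320  share      CA
10    4034  login      IN
2     4004  share      CA
5     3876  share      CA
8     2991  click      CA
1     2883  login      CA
3     2523  share      CA
7     2445  click      CA
drop duplicate action (keep=last):
   kbytes action country
9    5265   view      CA
1    2883  login      CA
3    2523  share      CA
7    2445  click      CA
filter rows where action in ['click', 'share']:
   kbytes action country
3    2523  share      CA
7    2445  click      CA
Hence 2523.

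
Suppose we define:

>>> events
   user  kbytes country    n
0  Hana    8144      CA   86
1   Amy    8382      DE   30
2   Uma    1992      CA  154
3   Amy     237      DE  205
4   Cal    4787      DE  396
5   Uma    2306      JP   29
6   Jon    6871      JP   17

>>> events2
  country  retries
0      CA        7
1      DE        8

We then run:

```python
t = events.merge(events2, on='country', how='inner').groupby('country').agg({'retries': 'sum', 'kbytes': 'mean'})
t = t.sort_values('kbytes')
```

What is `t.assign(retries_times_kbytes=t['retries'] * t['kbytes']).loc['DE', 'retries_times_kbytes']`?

107248.0

merge on 'country' (how='inner') → 5 rows:
   user  kbytes country    n  retries
0  Hana    8144      CA   86        7
1   Amy    8382      DE   30        8
2   Uma    1992      CA  154        7
3   Amy     237      DE  205        8
4   Cal    4787      DE  396        8
group by country: sum(retries), mean(kbytes):
         retries       kbytes
country                      
CA            14  5068.000000
DE            24  4468.666667
sort by kbytes:
         retries       kbytes
country                      
DE            24  4468.666667
CA            14  5068.000000
add column retries_times_kbytes = t['retries'] * t['kbytes']:
         retries       kbytes  retries_times_kbytes
country                                            
DE            24  4468.666667              107248.0
CA            14  5068.000000               70952.0
Finally, value at row 'DE', column 'retries_times_kbytes' = 107248.0.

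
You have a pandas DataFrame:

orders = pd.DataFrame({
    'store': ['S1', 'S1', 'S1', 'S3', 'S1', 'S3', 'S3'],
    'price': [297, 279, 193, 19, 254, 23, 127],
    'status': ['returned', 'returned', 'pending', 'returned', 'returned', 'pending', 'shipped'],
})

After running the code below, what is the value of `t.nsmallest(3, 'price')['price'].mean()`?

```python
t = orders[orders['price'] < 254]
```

56.3333333333

filter rows where price < 254:
  store  price    status
2    S1    193   pending
3    S3     19  returned
5    S3     23   pending
6    S3    127   shipped
take 3 rows with smallest price:
  store  price    status
3    S3     19  returned
5    S3     23   pending
6    S3    127   shipped
Then the mean of column 'price': 56.3333333333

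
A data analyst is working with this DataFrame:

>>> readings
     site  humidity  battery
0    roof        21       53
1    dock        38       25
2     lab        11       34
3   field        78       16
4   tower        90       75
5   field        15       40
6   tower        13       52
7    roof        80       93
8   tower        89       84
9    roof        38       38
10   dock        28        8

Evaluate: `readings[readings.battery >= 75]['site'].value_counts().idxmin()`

filter rows where battery >= 75:
    site  humidity  battery
4  tower        90       75
7   roof        80       93
8  tower        89       84
value_counts of site:
site
tower    2
roof     1
Name: count, dtype: int64
Then the label with the smallest value: roof

roof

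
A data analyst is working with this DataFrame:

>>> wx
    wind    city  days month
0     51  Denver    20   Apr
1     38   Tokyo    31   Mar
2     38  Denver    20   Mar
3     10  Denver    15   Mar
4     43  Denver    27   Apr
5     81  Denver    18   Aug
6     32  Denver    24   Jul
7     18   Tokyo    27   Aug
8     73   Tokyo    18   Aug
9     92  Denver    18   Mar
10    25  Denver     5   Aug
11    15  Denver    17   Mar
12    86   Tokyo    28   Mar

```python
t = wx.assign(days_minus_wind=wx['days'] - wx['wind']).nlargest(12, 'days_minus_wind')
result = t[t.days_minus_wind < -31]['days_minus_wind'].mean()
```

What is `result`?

add column days_minus_wind = wx['days'] - wx['wind']:
    wind    city  days month  days_minus_wind
0     51  Denver    20   Apr              -31
1     38   Tokyo    31   Mar               -7
2     38  Denver    20   Mar              -18
3     10  Denver    15   Mar                5
4     43  Denver    27   Apr              -16
5     81  Denver    18   Aug              -63
6     32  Denver    24   Jul               -8
7     18   Tokyo    27   Aug                9
8     73   Tokyo    18   Aug              -55
9     92  Denver    18   Mar              -74
10    25  Denver     5   Aug              -20
11    15  Denver    17   Mar                2
12    86   Tokyo    28   Mar              -58
take 12 rows with largest days_minus_wind:
    wind    city  days month  days_minus_wind
7     18   Tokyo    27   Aug                9
3     10  Denver    15   Mar                5
11    15  Denver    17   Mar                2
1     38   Tokyo    31   Mar               -7
6     32  Denver    24   Jul               -8
4     43  Denver    27   Apr              -16
2     38  Denver    20   Mar              -18
10    25  Denver     5   Aug              -20
0     51  Denver    20   Apr              -31
8     73   Tokyo    18   Aug              -55
12    86   Tokyo    28   Mar              -58
5     81  Denver    18   Aug              -63
filter rows where days_minus_wind < -31:
    wind    city  days month  days_minus_wind
8     73   Tokyo    18   Aug              -55
12    86   Tokyo    28   Mar              -58
5     81  Denver    18   Aug              -63
Taking the mean of column 'days_minus_wind' gives -58.6666666667.

-58.6666666667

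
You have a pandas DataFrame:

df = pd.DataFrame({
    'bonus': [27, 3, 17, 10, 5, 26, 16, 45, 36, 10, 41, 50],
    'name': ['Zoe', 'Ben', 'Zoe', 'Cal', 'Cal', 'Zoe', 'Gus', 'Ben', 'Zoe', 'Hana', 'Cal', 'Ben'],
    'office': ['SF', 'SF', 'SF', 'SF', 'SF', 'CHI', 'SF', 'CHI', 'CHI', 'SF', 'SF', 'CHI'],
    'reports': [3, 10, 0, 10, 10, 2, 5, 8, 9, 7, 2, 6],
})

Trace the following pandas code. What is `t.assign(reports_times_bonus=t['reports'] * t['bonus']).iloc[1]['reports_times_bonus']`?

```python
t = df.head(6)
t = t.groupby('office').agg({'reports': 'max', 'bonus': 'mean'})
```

take first 6 rows:
   bonus name office  reports
0     27  Zoe     SF        3
1      3  Ben     SF       10
2     17  Zoe     SF        0
3     10  Cal     SF       10
4      5  Cal     SF       10
5     26  Zoe    CHI        2
group by office: max(reports), mean(bonus):
        reports  bonus
office                
CHI           2   26.0
SF           10   12.4
add column reports_times_bonus = t['reports'] * t['bonus']:
        reports  bonus  reports_times_bonus
office                                     
CHI           2   26.0                 52.0
SF           10   12.4                124.0
value at position 1, column 'reports_times_bonus' → 124.0

124.0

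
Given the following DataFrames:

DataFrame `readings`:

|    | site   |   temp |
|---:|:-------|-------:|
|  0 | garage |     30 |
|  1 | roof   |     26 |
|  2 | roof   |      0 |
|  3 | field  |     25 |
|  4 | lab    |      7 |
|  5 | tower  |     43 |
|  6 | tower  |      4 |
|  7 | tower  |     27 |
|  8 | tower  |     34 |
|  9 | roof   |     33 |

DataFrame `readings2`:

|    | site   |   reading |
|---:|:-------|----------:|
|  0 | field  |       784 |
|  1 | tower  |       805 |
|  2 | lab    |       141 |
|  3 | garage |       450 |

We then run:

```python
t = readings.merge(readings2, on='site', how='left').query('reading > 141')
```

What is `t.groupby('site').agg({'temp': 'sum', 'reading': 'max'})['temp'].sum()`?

163

merge on 'site' (how='left') → 10 rows:
     site  temp  reading
0  garage    30    450.0
1    roof    26      NaN
2    roof     0      NaN
3   field    25    784.0
4     lab     7    141.0
5   tower    43    805.0
6   tower     4    805.0
7   tower    27    805.0
8   tower    34    805.0
9    roof    33      NaN
filter rows where reading > 141:
     site  temp  reading
0  garage    30    450.0
3   field    25    784.0
5   tower    43    805.0
6   tower     4    805.0
7   tower    27    805.0
8   tower    34    805.0
group by site: sum(temp), max(reading):
        temp  reading
site                 
field     25    784.0
garage    30    450.0
tower    108    805.0
Finally, sum of column 'temp' = 163.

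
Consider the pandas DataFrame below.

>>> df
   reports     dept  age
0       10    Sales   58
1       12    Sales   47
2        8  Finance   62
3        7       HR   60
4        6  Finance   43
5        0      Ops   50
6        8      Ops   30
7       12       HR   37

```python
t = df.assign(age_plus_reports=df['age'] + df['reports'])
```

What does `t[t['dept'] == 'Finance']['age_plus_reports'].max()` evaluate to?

add column age_plus_reports = df['age'] + df['reports']:
   reports     dept  age  age_plus_reports
0       10    Sales   58                68
1       12    Sales   47                59
2        8  Finance   62                70
3        7       HR   60                67
4        6  Finance   43                49
5        0      Ops   50                50
6        8      Ops   30                38
7       12       HR   37                49
filter rows where dept == 'Finance':
   reports     dept  age  age_plus_reports
2        8  Finance   62                70
4        6  Finance   43                49
Reading off the max of column 'age_plus_reports', we get 70.

70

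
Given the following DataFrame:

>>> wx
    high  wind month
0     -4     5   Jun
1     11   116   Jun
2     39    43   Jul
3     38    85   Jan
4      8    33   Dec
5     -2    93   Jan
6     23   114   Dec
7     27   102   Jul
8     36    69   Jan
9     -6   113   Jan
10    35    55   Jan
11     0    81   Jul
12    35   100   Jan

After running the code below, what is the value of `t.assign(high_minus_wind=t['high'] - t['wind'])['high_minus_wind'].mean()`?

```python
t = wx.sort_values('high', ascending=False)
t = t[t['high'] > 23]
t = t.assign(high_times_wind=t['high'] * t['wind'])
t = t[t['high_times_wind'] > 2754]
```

sort by high descending:
    high  wind month
2     39    43   Jul
3     38    85   Jan
8     36    69   Jan
10    35    55   Jan
12    35   100   Jan
7     27   102   Jul
6     23   114   Dec
1     11   116   Jun
4      8    33   Dec
11     0    81   Jul
5     -2    93   Jan
0     -4     5   Jun
9     -6   113   Jan
filter rows where high > 23:
    high  wind month
2     39    43   Jul
3     38    85   Jan
8     36    69   Jan
10    35    55   Jan
12    35   100   Jan
7     27   102   Jul
add column high_times_wind = t['high'] * t['wind']:
    high  wind month  high_times_wind
2     39    43   Jul             1677
3     38    85   Jan             3230
8     36    69   Jan             2484
10    35    55   Jan             1925
12    35   100   Jan             3500
7     27   102   Jul             2754
filter rows where high_times_wind > 2754:
    high  wind month  high_times_wind
3     38    85   Jan             3230
12    35   100   Jan             3500
add column high_minus_wind = t['high'] - t['wind']:
    high  wind month  high_times_wind  high_minus_wind
3     38    85   Jan             3230              -47
12    35   100   Jan             3500              -65
mean of column 'high_minus_wind' → -56.0

-56.0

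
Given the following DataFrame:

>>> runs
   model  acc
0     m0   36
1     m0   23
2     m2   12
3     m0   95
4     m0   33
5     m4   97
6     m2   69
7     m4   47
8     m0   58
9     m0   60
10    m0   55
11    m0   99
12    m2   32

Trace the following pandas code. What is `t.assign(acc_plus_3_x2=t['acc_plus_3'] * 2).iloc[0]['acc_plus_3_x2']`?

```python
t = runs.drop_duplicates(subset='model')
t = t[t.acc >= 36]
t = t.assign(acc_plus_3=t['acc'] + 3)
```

drop duplicate model (keep=first):
  model  acc
0    m0   36
2    m2   12
5    m4   97
filter rows where acc >= 36:
  model  acc
0    m0   36
5    m4   97
add column acc_plus_3 = t['acc'] + 3:
  model  acc  acc_plus_3
0    m0   36          39
5    m4   97         100
add column acc_plus_3_x2 = t['acc_plus_3'] * 2:
  model  acc  acc_plus_3  acc_plus_3_x2
0    m0   36          39             78
5    m4   97         100            200
value at position 0, column 'acc_plus_3_x2' → 78

78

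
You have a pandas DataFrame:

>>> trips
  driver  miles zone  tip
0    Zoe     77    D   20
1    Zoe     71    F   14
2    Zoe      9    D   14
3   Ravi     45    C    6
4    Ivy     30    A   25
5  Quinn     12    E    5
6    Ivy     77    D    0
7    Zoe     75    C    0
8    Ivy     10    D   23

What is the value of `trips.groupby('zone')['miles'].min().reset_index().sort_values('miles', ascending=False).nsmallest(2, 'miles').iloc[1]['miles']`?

group by zone, min of miles:
zone
A    30
C    45
D     9
E    12
F    71
Name: miles, dtype: int64
reset_index():
  zone  miles
0    A     30
1    C     45
2    D      9
3    E     12
4    F     71
sort by miles descending:
  zone  miles
4    F     71
1    C     45
0    A     30
3    E     12
2    D      9
take 2 rows with smallest miles:
  zone  miles
2    D      9
3    E     12

12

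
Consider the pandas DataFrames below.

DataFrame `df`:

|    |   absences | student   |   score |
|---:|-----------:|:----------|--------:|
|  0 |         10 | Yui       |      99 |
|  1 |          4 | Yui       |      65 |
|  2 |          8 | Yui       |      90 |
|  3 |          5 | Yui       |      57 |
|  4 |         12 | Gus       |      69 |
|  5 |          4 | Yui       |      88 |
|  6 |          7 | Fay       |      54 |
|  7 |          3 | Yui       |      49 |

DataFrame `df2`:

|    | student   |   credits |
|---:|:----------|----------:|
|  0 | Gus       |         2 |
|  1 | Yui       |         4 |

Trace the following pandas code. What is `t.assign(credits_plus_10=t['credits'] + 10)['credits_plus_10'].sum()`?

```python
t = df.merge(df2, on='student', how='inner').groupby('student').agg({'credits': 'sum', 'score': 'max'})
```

46

merge on 'student' (how='inner') → 7 rows:
   absences student  score  credits
0        10     Yui     99        4
1         4     Yui     65        4
2         8     Yui     90        4
3         5     Yui     57        4
4        12     Gus     69        2
5         4     Yui     88        4
6         3     Yui     49        4
group by student: sum(credits), max(score):
         credits  score
student                
Gus            2     69
Yui           24     99
add column credits_plus_10 = t['credits'] + 10:
         credits  score  credits_plus_10
student                                 
Gus            2     69               12
Yui           24     99               34
So sum() = 46.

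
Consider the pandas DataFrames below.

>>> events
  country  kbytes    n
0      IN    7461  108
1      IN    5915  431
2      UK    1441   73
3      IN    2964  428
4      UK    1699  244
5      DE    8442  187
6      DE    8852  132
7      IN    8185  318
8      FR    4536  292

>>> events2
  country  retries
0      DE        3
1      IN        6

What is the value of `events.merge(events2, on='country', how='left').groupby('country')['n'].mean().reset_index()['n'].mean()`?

merge on 'country' (how='left') → 9 rows:
  country  kbytes    n  retries
0      IN    7461  108      6.0
1      IN    5915  431      6.0
2      UK    1441   73      NaN
3      IN    2964  428      6.0
4      UK    1699  244      NaN
5      DE    8442  187      3.0
6      DE    8852  132      3.0
7      IN    8185  318      6.0
8      FR    4536  292      NaN
group by country, mean of n:
country
DE    159.50
FR    292.00
IN    321.25
UK    158.50
Name: n, dtype: float64
reset_index():
  country       n
0      DE  159.50
1      FR  292.00
2      IN  321.25
3      UK  158.50
So mean() = 232.8125.

232.8125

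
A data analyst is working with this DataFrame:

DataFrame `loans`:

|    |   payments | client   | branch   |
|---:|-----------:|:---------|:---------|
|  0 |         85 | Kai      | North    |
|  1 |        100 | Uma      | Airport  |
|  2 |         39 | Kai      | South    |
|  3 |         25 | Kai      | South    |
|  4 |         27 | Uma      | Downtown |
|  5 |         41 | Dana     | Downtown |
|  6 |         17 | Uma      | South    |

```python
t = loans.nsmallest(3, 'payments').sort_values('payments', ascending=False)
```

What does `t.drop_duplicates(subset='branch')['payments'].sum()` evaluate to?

52

take 3 rows with smallest payments:
   payments client    branch
6        17    Uma     South
3        25    Kai     South
4        27    Uma  Downtown
sort by payments descending:
   payments client    branch
4        27    Uma  Downtown
3        25    Kai     South
6        17    Uma     South
drop duplicate branch (keep=first):
   payments client    branch
4        27    Uma  Downtown
3        25    Kai     South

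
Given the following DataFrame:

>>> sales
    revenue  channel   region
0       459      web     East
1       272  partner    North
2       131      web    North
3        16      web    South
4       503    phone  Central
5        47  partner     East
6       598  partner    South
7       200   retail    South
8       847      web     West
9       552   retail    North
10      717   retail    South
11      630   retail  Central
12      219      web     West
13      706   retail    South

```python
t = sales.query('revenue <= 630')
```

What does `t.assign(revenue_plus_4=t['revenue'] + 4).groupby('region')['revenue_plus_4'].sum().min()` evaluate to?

223

filter rows where revenue <= 630:
    revenue  channel   region
0       459      web     East
1       272  partner    North
2       131      web    North
3        16      web    South
4       503    phone  Central
5        47  partner     East
6       598  partner    South
7       200   retail    South
9       552   retail    North
11      630   retail  Central
12      219      web     West
add column revenue_plus_4 = t['revenue'] + 4:
    revenue  channel   region  revenue_plus_4
0       459      web     East             463
1       272  partner    North             276
2       131      web    North             135
3        16      web    South              20
4       503    phone  Central             507
5        47  partner     East              51
6       598  partner    South             602
7       200   retail    South             204
9       552   retail    North             556
11      630   retail  Central             634
12      219      web     West             223
group by region, sum of revenue_plus_4:
region
Central    1141
East        514
North       967
South       826
West        223
Name: revenue_plus_4, dtype: int64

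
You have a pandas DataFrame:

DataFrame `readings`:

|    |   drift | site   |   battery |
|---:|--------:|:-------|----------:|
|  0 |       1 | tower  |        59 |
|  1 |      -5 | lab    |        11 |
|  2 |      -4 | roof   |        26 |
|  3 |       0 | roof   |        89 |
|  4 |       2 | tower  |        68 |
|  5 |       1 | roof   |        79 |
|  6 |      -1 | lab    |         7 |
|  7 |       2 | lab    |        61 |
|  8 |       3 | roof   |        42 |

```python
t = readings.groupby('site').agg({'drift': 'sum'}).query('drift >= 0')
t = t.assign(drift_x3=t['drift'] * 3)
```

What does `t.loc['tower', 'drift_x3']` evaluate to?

9

group by site, sum of drift:
       drift
site        
lab       -4
roof       0
tower      3
filter rows where drift >= 0:
       drift
site        
roof       0
tower      3
add column drift_x3 = t['drift'] * 3:
       drift  drift_x3
site                  
roof       0         0
tower      3         9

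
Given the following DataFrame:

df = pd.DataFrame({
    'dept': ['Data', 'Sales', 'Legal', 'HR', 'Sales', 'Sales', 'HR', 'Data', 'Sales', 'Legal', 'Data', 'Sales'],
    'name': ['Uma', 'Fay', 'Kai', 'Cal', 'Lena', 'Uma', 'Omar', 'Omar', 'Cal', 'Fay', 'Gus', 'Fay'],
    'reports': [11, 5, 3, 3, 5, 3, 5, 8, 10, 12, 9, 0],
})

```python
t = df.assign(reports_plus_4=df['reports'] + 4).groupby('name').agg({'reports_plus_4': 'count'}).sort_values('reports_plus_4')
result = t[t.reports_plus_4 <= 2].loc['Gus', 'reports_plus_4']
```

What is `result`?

add column reports_plus_4 = df['reports'] + 4:
     dept  name  reports  reports_plus_4
0    Data   Uma       11              15
1   Sales   Fay        5               9
2   Legal   Kai        3               7
3      HR   Cal        3               7
4   Sales  Lena        5               9
5   Sales   Uma        3               7
6      HR  Omar        5               9
7    Data  Omar        8              12
8   Sales   Cal       10              14
9   Legal   Fay       12              16
10   Data   Gus        9              13
11  Sales   Fay        0               4
group by name, count of reports_plus_4:
      reports_plus_4
name                
Cal                2
Fay                3
Gus                1
Kai                1
Lena               1
Omar               2
Uma                2
sort by reports_plus_4:
      reports_plus_4
name                
Gus                1
Kai                1
Lena               1
Cal                2
Omar               2
Uma                2
Fay                3
filter rows where reports_plus_4 <= 2:
      reports_plus_4
name                
Gus                1
Kai                1
Lena               1
Cal                2
Omar               2
Uma                2
value at row 'Gus', column 'reports_plus_4' → 1

1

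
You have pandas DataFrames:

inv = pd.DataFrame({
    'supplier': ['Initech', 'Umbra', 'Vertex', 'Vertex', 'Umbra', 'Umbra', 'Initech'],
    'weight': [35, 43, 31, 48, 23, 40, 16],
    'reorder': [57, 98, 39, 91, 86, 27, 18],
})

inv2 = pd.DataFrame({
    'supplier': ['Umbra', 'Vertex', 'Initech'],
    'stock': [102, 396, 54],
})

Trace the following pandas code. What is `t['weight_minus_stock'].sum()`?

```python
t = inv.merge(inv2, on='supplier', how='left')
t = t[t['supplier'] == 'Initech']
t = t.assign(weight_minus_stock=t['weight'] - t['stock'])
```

-57

merge on 'supplier' (how='left') → 7 rows:
  supplier  weight  reorder  stock
0  Initech      35       57     54
1    Umbra      43       98    102
2   Vertex      31       39    396
3   Vertex      48       91    396
4    Umbra      23       86    102
5    Umbra      40       27    102
6  Initech      16       18     54
filter rows where supplier == 'Initech':
  supplier  weight  reorder  stock
0  Initech      35       57     54
6  Initech      16       18     54
add column weight_minus_stock = t['weight'] - t['stock']:
  supplier  weight  reorder  stock  weight_minus_stock
0  Initech      35       57     54                 -19
6  Initech      16       18     54                 -38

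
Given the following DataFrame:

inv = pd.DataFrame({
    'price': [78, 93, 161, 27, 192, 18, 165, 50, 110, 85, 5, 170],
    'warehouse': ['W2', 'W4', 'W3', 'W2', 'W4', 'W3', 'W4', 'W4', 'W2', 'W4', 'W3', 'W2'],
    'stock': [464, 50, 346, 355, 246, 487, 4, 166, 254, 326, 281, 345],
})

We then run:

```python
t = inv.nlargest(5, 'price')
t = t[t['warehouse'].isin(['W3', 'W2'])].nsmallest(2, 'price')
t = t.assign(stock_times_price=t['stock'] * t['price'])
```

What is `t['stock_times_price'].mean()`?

41823.0

take 5 rows with largest price:
    price warehouse  stock
4     192        W4    246
11    170        W2    345
6     165        W4      4
2     161        W3    346
8     110        W2    254
filter rows where warehouse in ['W3', 'W2']:
    price warehouse  stock
11    170        W2    345
2     161        W3    346
8     110        W2    254
take 2 rows with smallest price:
   price warehouse  stock
8    110        W2    254
2    161        W3    346
add column stock_times_price = t['stock'] * t['price']:
   price warehouse  stock  stock_times_price
8    110        W2    254              27940
2    161        W3    346              55706
Taking the mean of column 'stock_times_price' gives 41823.0.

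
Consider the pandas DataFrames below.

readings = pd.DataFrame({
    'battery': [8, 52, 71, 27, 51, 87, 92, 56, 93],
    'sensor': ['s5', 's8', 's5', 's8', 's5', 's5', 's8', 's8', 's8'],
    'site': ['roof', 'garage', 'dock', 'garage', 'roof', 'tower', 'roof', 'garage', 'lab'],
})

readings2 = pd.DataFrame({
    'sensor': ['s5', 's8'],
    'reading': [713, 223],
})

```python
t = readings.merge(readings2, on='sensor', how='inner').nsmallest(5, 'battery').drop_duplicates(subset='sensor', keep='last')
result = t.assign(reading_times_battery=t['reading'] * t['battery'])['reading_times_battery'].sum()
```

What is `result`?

merge on 'sensor' (how='inner') → 9 rows:
   battery sensor    site  reading
0        8     s5    roof      713
1       52     s8  garage      223
2       71     s5    dock      713
3       27     s8  garage      223
4       51     s5    roof      713
5       87     s5   tower      713
6       92     s8    roof      223
7       56     s8  garage      223
8       93     s8     lab      223
take 5 rows with smallest battery:
   battery sensor    site  reading
0        8     s5    roof      713
3       27     s8  garage      223
4       51     s5    roof      713
1       52     s8  garage      223
7       56     s8  garage      223
drop duplicate sensor (keep=last):
   battery sensor    site  reading
4       51     s5    roof      713
7       56     s8  garage      223
add column reading_times_battery = t['reading'] * t['battery']:
   battery sensor    site  reading  reading_times_battery
4       51     s5    roof      713                  36363
7       56     s8  garage      223                  12488
Hence 48851.

48851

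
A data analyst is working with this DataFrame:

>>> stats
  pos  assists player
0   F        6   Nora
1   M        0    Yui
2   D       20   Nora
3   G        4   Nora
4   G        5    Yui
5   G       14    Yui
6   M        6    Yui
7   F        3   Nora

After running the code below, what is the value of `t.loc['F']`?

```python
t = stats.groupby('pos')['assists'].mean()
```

group by pos, mean of assists:
pos
D    20.000000
F     4.500000
G     7.666667
M     3.000000
Name: assists, dtype: float64

4.5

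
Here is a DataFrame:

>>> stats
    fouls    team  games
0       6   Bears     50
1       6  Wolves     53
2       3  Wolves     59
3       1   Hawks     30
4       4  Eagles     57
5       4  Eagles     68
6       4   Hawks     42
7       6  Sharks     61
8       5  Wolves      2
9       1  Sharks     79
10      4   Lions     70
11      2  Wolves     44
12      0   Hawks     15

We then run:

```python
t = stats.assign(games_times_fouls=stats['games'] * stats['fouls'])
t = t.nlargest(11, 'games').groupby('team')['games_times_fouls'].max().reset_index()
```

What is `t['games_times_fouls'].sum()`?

1704

add column games_times_fouls = stats['games'] * stats['fouls']:
    fouls    team  games  games_times_fouls
0       6   Bears     50                300
1       6  Wolves     53                318
2       3  Wolves     59                177
3       1   Hawks     30                 30
4       4  Eagles     57                228
5       4  Eagles     68                272
6       4   Hawks     42                168
7       6  Sharks     61                366
8       5  Wolves      2                 10
9       1  Sharks     79                 79
10      4   Lions     70                280
11      2  Wolves     44                 88
12      0   Hawks     15                  0
take 11 rows with largest games:
    fouls    team  games  games_times_fouls
9       1  Sharks     79                 79
10      4   Lions     70                280
5       4  Eagles     68                272
7       6  Sharks     61                366
2       3  Wolves     59                177
4       4  Eagles     57                228
1       6  Wolves     53                318
0       6   Bears     50                300
11      2  Wolves     44                 88
6       4   Hawks     42                168
3       1   Hawks     30                 30
group by team, max of games_times_fouls:
team
Bears     300
Eagles    272
Hawks     168
Lions     280
Sharks    366
Wolves    318
Name: games_times_fouls, dtype: int64
reset_index():
     team  games_times_fouls
0   Bears                300
1  Eagles                272
2   Hawks                168
3   Lions                280
4  Sharks                366
5  Wolves                318
Reading off the sum of column 'games_times_fouls', we get 1704.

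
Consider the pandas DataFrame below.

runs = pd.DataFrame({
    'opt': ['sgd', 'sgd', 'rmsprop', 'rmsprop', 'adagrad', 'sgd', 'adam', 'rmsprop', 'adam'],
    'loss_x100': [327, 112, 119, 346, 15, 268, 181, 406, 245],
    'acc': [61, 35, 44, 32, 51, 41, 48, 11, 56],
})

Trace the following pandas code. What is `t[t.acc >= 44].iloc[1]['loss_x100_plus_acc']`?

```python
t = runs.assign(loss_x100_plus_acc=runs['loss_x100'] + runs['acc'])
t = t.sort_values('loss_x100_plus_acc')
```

163

add column loss_x100_plus_acc = runs['loss_x100'] + runs['acc']:
       opt  loss_x100  acc  loss_x100_plus_acc
0      sgd        327   61                 388
1      sgd        112   35                 147
2  rmsprop        119   44                 163
3  rmsprop        346   32                 378
4  adagrad         15   51                  66
5      sgd        268   41                 309
6     adam        181   48                 229
7  rmsprop        406   11                 417
8     adam        245   56                 301
sort by loss_x100_plus_acc:
       opt  loss_x100  acc  loss_x100_plus_acc
4  adagrad         15   51                  66
1      sgd        112   35                 147
2  rmsprop        119   44                 163
6     adam        181   48                 229
8     adam        245   56                 301
5      sgd        268   41                 309
3  rmsprop        346   32                 378
0      sgd        327   61                 388
7  rmsprop        406   11                 417
filter rows where acc >= 44:
       opt  loss_x100  acc  loss_x100_plus_acc
4  adagrad         15   51                  66
2  rmsprop        119   44                 163
6     adam        181   48                 229
8     adam        245   56                 301
0      sgd        327   61                 388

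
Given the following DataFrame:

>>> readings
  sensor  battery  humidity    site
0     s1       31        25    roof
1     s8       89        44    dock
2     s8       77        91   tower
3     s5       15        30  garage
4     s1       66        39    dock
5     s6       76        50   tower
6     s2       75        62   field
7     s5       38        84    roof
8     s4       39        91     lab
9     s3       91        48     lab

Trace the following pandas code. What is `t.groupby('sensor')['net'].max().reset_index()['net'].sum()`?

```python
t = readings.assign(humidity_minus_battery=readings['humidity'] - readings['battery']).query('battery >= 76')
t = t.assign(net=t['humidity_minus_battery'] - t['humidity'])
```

-244

add column humidity_minus_battery = readings['humidity'] - readings['battery']:
  sensor  battery  humidity    site  humidity_minus_battery
0     s1       31        25    roof                      -6
1     s8       89        44    dock                     -45
2     s8       77        91   tower                      14
3     s5       15        30  garage                      15
4     s1       66        39    dock                     -27
5     s6       76        50   tower                     -26
6     s2       75        62   field                     -13
7     s5       38        84    roof                      46
8     s4       39        91     lab                      52
9     s3       91        48     lab                     -43
filter rows where battery >= 76:
  sensor  battery  humidity   site  humidity_minus_battery
1     s8       89        44   dock                     -45
2     s8       77        91  tower                      14
5     s6       76        50  tower                     -26
9     s3       91        48    lab                     -43
add column net = t['humidity_minus_battery'] - t['humidity']:
  sensor  battery  humidity   site  humidity_minus_battery  net
1     s8       89        44   dock                     -45  -89
2     s8       77        91  tower                      14  -77
5     s6       76        50  tower                     -26  -76
9     s3       91        48    lab                     -43  -91
group by sensor, max of net:
sensor
s3   -91
s6   -76
s8   -77
Name: net, dtype: int64
reset_index():
  sensor  net
0     s3  -91
1     s6  -76
2     s8  -77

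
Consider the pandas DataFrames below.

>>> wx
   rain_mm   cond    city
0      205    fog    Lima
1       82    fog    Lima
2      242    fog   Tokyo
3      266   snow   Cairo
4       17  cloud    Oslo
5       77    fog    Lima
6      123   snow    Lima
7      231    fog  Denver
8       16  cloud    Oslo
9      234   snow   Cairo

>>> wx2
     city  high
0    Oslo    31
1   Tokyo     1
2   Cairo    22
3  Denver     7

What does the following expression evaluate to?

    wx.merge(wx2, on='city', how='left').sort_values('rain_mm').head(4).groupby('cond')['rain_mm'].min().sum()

merge on 'city' (how='left') → 10 rows:
   rain_mm   cond    city  high
0      205    fog    Lima   NaN
1       82    fog    Lima   NaN
2      242    fog   Tokyo   1.0
3      266   snow   Cairo  22.0
4       17  cloud    Oslo  31.0
5       77    fog    Lima   NaN
6      123   snow    Lima   NaN
7      231    fog  Denver   7.0
8       16  cloud    Oslo  31.0
9      234   snow   Cairo  22.0
sort by rain_mm:
   rain_mm   cond    city  high
8       16  cloud    Oslo  31.0
4       17  cloud    Oslo  31.0
5       77    fog    Lima   NaN
1       82    fog    Lima   NaN
6      123   snow    Lima   NaN
0      205    fog    Lima   NaN
7      231    fog  Denver   7.0
9      234   snow   Cairo  22.0
2      242    fog   Tokyo   1.0
3      266   snow   Cairo  22.0
take first 4 rows:
   rain_mm   cond  city  high
8       16  cloud  Oslo  31.0
4       17  cloud  Oslo  31.0
5       77    fog  Lima   NaN
1       82    fog  Lima   NaN
group by cond, min of rain_mm:
cond
cloud    16
fog      77
Name: rain_mm, dtype: int64
sum of the resulting series → 93

93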